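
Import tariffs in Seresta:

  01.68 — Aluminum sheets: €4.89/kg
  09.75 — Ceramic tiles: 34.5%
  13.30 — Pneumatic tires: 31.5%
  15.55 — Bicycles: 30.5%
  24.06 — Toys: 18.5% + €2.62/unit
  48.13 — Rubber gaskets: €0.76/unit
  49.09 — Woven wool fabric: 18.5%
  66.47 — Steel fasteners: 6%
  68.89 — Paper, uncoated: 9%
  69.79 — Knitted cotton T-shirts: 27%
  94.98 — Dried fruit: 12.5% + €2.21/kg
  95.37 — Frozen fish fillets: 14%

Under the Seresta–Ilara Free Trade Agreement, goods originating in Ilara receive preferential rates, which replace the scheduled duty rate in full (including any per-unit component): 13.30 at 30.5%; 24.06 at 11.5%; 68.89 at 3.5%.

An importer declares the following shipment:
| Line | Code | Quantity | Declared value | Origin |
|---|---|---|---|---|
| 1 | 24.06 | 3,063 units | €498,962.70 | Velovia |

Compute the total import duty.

Line 1 (24.06, Velovia, 3,063 units, €498,962.70):
Base rate for 24.06 is 18.5% + €2.62/unit.
24.06 has an FTA preferential rate, but origin Velovia is not Ilara; base rate stands.
Duty = €498,962.70 × 18.5% + 3,063 × €2.62 = €100,333.16.

€100,333.16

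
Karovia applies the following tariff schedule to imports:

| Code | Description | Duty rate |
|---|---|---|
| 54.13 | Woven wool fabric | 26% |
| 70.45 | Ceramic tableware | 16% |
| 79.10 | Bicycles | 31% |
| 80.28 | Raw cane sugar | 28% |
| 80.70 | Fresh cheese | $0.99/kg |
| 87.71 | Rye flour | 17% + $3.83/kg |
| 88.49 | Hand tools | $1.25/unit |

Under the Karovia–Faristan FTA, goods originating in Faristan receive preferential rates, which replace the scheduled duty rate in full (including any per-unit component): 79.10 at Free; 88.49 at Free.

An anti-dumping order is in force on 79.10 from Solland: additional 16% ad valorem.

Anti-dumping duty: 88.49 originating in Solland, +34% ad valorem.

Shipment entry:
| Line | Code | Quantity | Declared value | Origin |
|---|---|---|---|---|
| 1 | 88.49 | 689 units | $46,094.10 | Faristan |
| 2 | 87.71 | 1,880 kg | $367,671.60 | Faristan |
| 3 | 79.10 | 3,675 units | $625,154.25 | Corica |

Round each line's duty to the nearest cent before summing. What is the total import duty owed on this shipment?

Line 1 (88.49, Faristan, 689 units, $46,094.10):
Base rate for 88.49 is $1.25/unit.
Origin Faristan qualifies under the Karovia–Faristan agreement and 88.49 is covered: preferential rate Free applies instead.
The additional-duty order on 88.49 targets Solland, not Faristan; it does not apply.
Duty = $46,094.10 × 0% = $0.00.
Line 2 (87.71, Faristan, 1,880 kg, $367,671.60):
Base rate for 87.71 is 17% + $3.83/kg.
Origin Faristan is the FTA partner but 87.71 is not on the preference list; base rate stands.
Duty = $367,671.60 × 17% + 1,880 × $3.83 = $69,704.57.
Line 3 (79.10, Corica, 3,675 units, $625,154.25):
Base rate for 79.10 is 31%.
79.10 has an FTA preferential rate, but origin Corica is not Faristan; base rate stands.
The additional-duty order on 79.10 targets Solland, not Corica; it does not apply.
Duty = $625,154.25 × 31% = $193,797.82.
Total = $0.00 + $69,704.57 + $193,797.82 = $263,502.39.

$263,502.39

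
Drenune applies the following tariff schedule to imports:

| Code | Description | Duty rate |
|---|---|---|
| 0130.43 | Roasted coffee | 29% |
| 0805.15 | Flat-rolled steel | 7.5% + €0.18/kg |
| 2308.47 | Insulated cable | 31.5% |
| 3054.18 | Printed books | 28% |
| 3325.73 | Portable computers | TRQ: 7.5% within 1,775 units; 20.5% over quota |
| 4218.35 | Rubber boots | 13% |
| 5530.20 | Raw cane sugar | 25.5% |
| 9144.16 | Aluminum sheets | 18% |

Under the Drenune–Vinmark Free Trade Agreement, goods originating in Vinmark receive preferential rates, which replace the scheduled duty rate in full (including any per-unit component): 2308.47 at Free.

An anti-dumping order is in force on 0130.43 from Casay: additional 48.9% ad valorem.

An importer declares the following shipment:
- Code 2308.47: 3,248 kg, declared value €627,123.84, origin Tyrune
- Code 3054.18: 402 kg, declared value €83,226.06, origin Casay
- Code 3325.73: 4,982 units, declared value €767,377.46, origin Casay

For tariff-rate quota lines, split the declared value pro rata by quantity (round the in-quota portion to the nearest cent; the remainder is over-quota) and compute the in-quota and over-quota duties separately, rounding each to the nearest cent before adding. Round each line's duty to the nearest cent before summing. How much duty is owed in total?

€342,617.26

Line 1 (2308.47, Tyrune, 3,248 kg, €627,123.84):
Base rate for 2308.47 is 31.5%.
2308.47 has an FTA preferential rate, but origin Tyrune is not Vinmark; base rate stands.
Duty = €627,123.84 × 31.5% = €197,544.01.
Line 2 (3054.18, Casay, 402 kg, €83,226.06):
Base rate for 3054.18 is 28%.
Duty = €83,226.06 × 28% = €23,303.30.
Line 3 (3325.73, Casay, 4,982 units, €767,377.46):
Code 3325.73 is under a tariff-rate quota (threshold 1,775 units). In-quota: 1,775 units at 7.5%; over-quota: 3,207 units at 20.5%.
Pro-rata value split: in-quota = €767,377.46 × 1,775/4,982 = €273,403.25; over-quota = €767,377.46 − €273,403.25 = €493,974.21.
In-quota duty = €273,403.25 × 7.5% = €20,505.24. Over-quota duty = €493,974.21 × 20.5% = €101,264.71.
Line duty = €20,505.24 + €101,264.71 = €121,769.95.
Total = €197,544.01 + €23,303.30 + €121,769.95 = €342,617.26.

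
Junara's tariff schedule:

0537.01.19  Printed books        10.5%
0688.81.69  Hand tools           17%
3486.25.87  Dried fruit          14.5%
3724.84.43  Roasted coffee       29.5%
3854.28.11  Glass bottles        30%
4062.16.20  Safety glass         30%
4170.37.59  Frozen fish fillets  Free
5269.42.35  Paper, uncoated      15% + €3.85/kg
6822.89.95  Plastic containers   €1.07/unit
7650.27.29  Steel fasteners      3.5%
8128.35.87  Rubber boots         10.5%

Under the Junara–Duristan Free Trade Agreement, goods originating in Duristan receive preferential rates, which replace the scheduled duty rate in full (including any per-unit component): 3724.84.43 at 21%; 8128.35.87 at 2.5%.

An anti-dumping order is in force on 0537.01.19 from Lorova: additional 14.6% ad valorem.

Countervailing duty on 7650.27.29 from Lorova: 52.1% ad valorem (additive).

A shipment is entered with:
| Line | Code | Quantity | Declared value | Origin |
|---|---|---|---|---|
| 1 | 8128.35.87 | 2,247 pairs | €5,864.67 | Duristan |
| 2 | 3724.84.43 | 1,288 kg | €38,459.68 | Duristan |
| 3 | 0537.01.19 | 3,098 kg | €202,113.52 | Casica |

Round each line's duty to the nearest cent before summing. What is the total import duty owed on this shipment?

€29,445.07

Line 1 (8128.35.87, Duristan, 2,247 pairs, €5,864.67):
Base rate for 8128.35.87 is 10.5%.
Origin Duristan qualifies under the Junara–Duristan agreement and 8128.35.87 is covered: preferential rate 2.5% applies instead.
Duty = €5,864.67 × 2.5% = €146.62.
Line 2 (3724.84.43, Duristan, 1,288 kg, €38,459.68):
Base rate for 3724.84.43 is 29.5%.
Origin Duristan qualifies under the Junara–Duristan agreement and 3724.84.43 is covered: preferential rate 21% applies instead.
Duty = €38,459.68 × 21% = €8,076.53.
Line 3 (0537.01.19, Casica, 3,098 kg, €202,113.52):
Base rate for 0537.01.19 is 10.5%.
The additional-duty order on 0537.01.19 targets Lorova, not Casica; it does not apply.
Duty = €202,113.52 × 10.5% = €21,221.92.
Total = €146.62 + €8,076.53 + €21,221.92 = €29,445.07.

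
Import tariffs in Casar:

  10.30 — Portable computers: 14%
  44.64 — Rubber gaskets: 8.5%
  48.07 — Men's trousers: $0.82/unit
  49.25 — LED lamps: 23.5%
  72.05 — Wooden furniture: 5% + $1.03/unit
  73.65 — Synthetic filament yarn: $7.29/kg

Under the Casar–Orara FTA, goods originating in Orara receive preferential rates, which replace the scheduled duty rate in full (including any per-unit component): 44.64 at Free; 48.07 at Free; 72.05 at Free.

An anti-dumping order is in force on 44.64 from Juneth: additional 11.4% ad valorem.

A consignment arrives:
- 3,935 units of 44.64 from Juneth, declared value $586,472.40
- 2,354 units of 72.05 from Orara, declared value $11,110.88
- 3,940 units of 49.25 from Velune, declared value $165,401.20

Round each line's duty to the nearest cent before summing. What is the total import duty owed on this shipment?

$155,577.29

Line 1 (44.64, Juneth, 3,935 units, $586,472.40):
Base rate for 44.64 is 8.5%.
44.64 has an FTA preferential rate, but origin Juneth is not Orara; base rate stands.
Additional duty on 44.64 from Juneth: +11.4%. Applied ad valorem rate: 8.5% + 11.4% = 19.9%.
Duty = $586,472.40 × 19.9% = $116,708.01.
Line 2 (72.05, Orara, 2,354 units, $11,110.88):
Base rate for 72.05 is 5% + $1.03/unit.
Origin Orara qualifies under the Casar–Orara agreement and 72.05 is covered: preferential rate Free applies instead.
Duty = $11,110.88 × 0% = $0.00.
Line 3 (49.25, Velune, 3,940 units, $165,401.20):
Base rate for 49.25 is 23.5%.
Duty = $165,401.20 × 23.5% = $38,869.28.
Total = $116,708.01 + $0.00 + $38,869.28 = $155,577.29.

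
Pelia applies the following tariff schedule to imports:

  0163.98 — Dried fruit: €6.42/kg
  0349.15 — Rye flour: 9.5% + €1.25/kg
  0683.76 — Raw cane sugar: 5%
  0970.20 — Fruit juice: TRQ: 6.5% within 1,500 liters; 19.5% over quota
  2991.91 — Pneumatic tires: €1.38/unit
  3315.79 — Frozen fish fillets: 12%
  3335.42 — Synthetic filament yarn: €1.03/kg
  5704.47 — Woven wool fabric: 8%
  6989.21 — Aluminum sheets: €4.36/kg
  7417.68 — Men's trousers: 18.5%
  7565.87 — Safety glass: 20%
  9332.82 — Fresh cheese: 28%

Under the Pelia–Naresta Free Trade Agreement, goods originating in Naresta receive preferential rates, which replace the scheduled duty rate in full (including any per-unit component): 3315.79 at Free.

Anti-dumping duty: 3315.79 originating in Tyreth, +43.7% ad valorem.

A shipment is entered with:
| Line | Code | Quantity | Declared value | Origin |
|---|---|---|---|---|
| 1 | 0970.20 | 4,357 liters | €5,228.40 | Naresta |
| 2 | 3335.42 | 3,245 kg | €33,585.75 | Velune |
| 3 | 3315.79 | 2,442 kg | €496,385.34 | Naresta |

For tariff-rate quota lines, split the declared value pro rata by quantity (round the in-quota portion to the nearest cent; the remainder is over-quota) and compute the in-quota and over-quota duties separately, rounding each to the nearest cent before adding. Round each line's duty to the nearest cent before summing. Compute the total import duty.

Line 1 (0970.20, Naresta, 4,357 liters, €5,228.40):
Code 0970.20 is under a tariff-rate quota (threshold 1,500 liters). In-quota: 1,500 liters at 6.5%; over-quota: 2,857 liters at 19.5%.
Pro-rata value split: in-quota = €5,228.40 × 1,500/4,357 = €1,800.00; over-quota = €5,228.40 − €1,800.00 = €3,428.40.
In-quota duty = €1,800.00 × 6.5% = €117.00. Over-quota duty = €3,428.40 × 19.5% = €668.54.
Line duty = €117.00 + €668.54 = €785.54.
Line 2 (3335.42, Velune, 3,245 kg, €33,585.75):
Base rate for 3335.42 is €1.03/kg.
Duty = 3,245 × €1.03 = €3,342.35.
Line 3 (3315.79, Naresta, 2,442 kg, €496,385.34):
Base rate for 3315.79 is 12%.
Origin Naresta qualifies under the Pelia–Naresta agreement and 3315.79 is covered: preferential rate Free applies instead.
The additional-duty order on 3315.79 targets Tyreth, not Naresta; it does not apply.
Duty = €496,385.34 × 0% = €0.00.
Total = €785.54 + €3,342.35 + €0.00 = €4,127.89.

€4,127.89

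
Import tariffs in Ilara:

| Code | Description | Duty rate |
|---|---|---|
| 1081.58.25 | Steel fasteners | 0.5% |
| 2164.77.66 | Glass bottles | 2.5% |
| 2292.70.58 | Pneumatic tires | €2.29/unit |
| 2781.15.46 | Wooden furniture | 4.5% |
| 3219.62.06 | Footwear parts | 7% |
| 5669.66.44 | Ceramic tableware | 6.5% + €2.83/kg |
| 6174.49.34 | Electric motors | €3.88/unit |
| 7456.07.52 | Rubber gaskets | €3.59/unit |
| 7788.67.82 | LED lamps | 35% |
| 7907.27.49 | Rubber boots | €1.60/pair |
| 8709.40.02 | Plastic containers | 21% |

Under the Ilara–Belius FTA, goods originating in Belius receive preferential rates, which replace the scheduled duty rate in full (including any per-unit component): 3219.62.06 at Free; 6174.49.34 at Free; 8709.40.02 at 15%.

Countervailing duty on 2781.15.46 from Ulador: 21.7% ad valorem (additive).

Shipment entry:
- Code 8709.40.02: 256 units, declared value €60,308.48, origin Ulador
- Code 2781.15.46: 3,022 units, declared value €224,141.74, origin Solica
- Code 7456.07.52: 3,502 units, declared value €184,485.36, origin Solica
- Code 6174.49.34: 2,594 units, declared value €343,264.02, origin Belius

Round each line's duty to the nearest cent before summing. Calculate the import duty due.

€35,323.34

Line 1 (8709.40.02, Ulador, 256 units, €60,308.48):
Base rate for 8709.40.02 is 21%.
8709.40.02 has an FTA preferential rate, but origin Ulador is not Belius; base rate stands.
Duty = €60,308.48 × 21% = €12,664.78.
Line 2 (2781.15.46, Solica, 3,022 units, €224,141.74):
Base rate for 2781.15.46 is 4.5%.
The additional-duty order on 2781.15.46 targets Ulador, not Solica; it does not apply.
Duty = €224,141.74 × 4.5% = €10,086.38.
Line 3 (7456.07.52, Solica, 3,502 units, €184,485.36):
Base rate for 7456.07.52 is €3.59/unit.
Duty = 3,502 × €3.59 = €12,572.18.
Line 4 (6174.49.34, Belius, 2,594 units, €343,264.02):
Base rate for 6174.49.34 is €3.88/unit.
Origin Belius qualifies under the Ilara–Belius agreement and 6174.49.34 is covered: preferential rate Free applies instead.
Duty = €343,264.02 × 0% = €0.00.
Total = €12,664.78 + €10,086.38 + €12,572.18 + €0.00 = €35,323.34.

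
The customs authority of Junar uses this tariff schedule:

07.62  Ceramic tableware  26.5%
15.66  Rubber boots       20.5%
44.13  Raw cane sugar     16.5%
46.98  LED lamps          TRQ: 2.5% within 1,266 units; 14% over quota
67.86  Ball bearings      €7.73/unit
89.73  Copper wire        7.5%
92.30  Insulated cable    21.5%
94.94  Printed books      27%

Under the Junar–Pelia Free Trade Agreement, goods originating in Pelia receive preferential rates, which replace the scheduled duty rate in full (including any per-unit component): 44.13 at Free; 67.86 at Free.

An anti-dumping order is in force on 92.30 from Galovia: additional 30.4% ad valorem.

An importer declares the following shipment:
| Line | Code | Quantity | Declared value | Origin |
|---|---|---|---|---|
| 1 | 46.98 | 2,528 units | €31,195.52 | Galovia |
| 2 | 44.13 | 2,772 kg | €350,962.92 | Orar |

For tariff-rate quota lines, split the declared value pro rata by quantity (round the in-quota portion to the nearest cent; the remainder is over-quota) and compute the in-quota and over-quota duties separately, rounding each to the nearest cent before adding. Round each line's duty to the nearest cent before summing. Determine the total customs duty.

Line 1 (46.98, Galovia, 2,528 units, €31,195.52):
Code 46.98 is under a tariff-rate quota (threshold 1,266 units). In-quota: 1,266 units at 2.5%; over-quota: 1,262 units at 14%.
Pro-rata value split: in-quota = €31,195.52 × 1,266/2,528 = €15,622.44; over-quota = €31,195.52 − €15,622.44 = €15,573.08.
In-quota duty = €15,622.44 × 2.5% = €390.56. Over-quota duty = €15,573.08 × 14% = €2,180.23.
Line duty = €390.56 + €2,180.23 = €2,570.79.
Line 2 (44.13, Orar, 2,772 kg, €350,962.92):
Base rate for 44.13 is 16.5%.
44.13 has an FTA preferential rate, but origin Orar is not Pelia; base rate stands.
Duty = €350,962.92 × 16.5% = €57,908.88.
Total = €2,570.79 + €57,908.88 = €60,479.67.

€60,479.67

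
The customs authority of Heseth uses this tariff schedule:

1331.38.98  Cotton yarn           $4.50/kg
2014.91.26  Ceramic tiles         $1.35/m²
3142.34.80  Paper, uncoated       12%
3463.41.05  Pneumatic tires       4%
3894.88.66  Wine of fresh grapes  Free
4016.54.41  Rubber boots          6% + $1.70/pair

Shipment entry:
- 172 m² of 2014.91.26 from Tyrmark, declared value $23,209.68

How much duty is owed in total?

$232.20

Line 1 (2014.91.26, Tyrmark, 172 m², $23,209.68):
Base rate for 2014.91.26 is $1.35/m².
Duty = 172 × $1.35 = $232.20.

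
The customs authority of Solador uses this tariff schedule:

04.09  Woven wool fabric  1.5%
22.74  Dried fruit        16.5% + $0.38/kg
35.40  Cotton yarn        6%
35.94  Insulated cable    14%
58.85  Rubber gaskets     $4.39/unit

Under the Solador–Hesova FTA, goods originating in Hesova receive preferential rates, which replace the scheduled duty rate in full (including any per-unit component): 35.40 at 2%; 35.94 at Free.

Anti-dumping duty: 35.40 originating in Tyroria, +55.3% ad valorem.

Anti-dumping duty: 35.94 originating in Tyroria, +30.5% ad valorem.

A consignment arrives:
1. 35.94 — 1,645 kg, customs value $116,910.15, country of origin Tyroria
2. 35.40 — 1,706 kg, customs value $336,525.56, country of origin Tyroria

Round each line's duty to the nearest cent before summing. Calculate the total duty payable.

$258,315.19

Line 1 (35.94, Tyroria, 1,645 kg, $116,910.15):
Base rate for 35.94 is 14%.
35.94 has an FTA preferential rate, but origin Tyroria is not Hesova; base rate stands.
Additional duty on 35.94 from Tyroria: +30.5%. Applied ad valorem rate: 14% + 30.5% = 44.5%.
Duty = $116,910.15 × 44.5% = $52,025.02.
Line 2 (35.40, Tyroria, 1,706 kg, $336,525.56):
Base rate for 35.40 is 6%.
35.40 has an FTA preferential rate, but origin Tyroria is not Hesova; base rate stands.
Additional duty on 35.40 from Tyroria: +55.3%. Applied ad valorem rate: 6% + 55.3% = 61.3%.
Duty = $336,525.56 × 61.3% = $206,290.17.
Total = $52,025.02 + $206,290.17 = $258,315.19.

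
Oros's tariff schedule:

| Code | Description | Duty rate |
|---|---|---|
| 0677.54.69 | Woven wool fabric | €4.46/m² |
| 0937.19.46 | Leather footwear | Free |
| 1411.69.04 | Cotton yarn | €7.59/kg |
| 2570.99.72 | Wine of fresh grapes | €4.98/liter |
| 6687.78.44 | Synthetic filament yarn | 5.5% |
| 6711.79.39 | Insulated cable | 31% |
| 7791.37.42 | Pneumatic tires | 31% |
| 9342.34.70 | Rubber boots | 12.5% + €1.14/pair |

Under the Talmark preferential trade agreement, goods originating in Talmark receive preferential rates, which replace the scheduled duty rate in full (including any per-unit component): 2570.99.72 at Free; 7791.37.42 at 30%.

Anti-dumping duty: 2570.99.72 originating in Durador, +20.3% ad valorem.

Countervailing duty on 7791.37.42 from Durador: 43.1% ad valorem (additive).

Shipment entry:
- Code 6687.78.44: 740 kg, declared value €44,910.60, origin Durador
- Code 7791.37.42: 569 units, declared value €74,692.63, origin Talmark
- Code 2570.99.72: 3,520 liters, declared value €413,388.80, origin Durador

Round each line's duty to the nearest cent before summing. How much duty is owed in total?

Line 1 (6687.78.44, Durador, 740 kg, €44,910.60):
Base rate for 6687.78.44 is 5.5%.
Duty = €44,910.60 × 5.5% = €2,470.08.
Line 2 (7791.37.42, Talmark, 569 units, €74,692.63):
Base rate for 7791.37.42 is 31%.
Origin Talmark qualifies under the Oros–Talmark agreement and 7791.37.42 is covered: preferential rate 30% applies instead.
The additional-duty order on 7791.37.42 targets Durador, not Talmark; it does not apply.
Duty = €74,692.63 × 30% = €22,407.79.
Line 3 (2570.99.72, Durador, 3,520 liters, €413,388.80):
Base rate for 2570.99.72 is €4.98/liter.
2570.99.72 has an FTA preferential rate, but origin Durador is not Talmark; base rate stands.
Additional duty on 2570.99.72 from Durador: +20.3% ad valorem. Applied ad valorem rate = 20.3%.
Duty = €413,388.80 × 20.3% + 3,520 × €4.98 = €101,447.53.
Total = €2,470.08 + €22,407.79 + €101,447.53 = €126,325.40.

€126,325.40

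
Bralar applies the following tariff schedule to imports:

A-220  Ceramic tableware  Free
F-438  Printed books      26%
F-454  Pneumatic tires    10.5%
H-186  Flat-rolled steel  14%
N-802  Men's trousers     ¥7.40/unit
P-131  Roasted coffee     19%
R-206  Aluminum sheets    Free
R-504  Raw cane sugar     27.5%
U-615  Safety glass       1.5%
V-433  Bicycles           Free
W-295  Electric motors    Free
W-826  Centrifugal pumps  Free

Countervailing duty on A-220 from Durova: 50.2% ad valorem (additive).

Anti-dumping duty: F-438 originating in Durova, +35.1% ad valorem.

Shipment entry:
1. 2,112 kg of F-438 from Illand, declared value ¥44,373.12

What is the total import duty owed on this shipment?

¥11,537.01

Line 1 (F-438, Illand, 2,112 kg, ¥44,373.12):
Base rate for F-438 is 26%.
The additional-duty order on F-438 targets Durova, not Illand; it does not apply.
Duty = ¥44,373.12 × 26% = ¥11,537.01.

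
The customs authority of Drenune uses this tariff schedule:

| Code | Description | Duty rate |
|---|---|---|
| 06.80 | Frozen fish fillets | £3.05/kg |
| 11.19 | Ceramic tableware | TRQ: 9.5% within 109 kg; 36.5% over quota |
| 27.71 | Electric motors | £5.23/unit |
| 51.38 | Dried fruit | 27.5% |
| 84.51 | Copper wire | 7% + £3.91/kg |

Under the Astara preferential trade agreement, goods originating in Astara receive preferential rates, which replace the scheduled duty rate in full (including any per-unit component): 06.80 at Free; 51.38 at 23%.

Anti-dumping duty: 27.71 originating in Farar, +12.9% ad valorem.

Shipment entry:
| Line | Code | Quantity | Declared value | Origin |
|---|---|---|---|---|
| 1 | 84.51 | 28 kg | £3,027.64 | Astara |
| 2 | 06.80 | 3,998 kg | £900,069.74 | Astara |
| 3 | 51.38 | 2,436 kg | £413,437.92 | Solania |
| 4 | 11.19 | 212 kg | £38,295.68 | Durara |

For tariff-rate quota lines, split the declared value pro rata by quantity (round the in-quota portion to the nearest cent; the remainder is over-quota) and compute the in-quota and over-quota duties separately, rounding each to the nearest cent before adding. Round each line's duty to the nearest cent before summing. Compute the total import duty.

Line 1 (84.51, Astara, 28 kg, £3,027.64):
Base rate for 84.51 is 7% + £3.91/kg.
Origin Astara is the FTA partner but 84.51 is not on the preference list; base rate stands.
Duty = £3,027.64 × 7% + 28 × £3.91 = £321.41.
Line 2 (06.80, Astara, 3,998 kg, £900,069.74):
Base rate for 06.80 is £3.05/kg.
Origin Astara qualifies under the Drenune–Astara agreement and 06.80 is covered: preferential rate Free applies instead.
Duty = £900,069.74 × 0% = £0.00.
Line 3 (51.38, Solania, 2,436 kg, £413,437.92):
Base rate for 51.38 is 27.5%.
51.38 has an FTA preferential rate, but origin Solania is not Astara; base rate stands.
Duty = £413,437.92 × 27.5% = £113,695.43.
Line 4 (11.19, Durara, 212 kg, £38,295.68):
Code 11.19 is under a tariff-rate quota (threshold 109 kg). In-quota: 109 kg at 9.5%; over-quota: 103 kg at 36.5%.
Pro-rata value split: in-quota = £38,295.68 × 109/212 = £19,689.76; over-quota = £38,295.68 − £19,689.76 = £18,605.92.
In-quota duty = £19,689.76 × 9.5% = £1,870.53. Over-quota duty = £18,605.92 × 36.5% = £6,791.16.
Line duty = £1,870.53 + £6,791.16 = £8,661.69.
Total = £321.41 + £0.00 + £113,695.43 + £8,661.69 = £122,678.53.

£122,678.53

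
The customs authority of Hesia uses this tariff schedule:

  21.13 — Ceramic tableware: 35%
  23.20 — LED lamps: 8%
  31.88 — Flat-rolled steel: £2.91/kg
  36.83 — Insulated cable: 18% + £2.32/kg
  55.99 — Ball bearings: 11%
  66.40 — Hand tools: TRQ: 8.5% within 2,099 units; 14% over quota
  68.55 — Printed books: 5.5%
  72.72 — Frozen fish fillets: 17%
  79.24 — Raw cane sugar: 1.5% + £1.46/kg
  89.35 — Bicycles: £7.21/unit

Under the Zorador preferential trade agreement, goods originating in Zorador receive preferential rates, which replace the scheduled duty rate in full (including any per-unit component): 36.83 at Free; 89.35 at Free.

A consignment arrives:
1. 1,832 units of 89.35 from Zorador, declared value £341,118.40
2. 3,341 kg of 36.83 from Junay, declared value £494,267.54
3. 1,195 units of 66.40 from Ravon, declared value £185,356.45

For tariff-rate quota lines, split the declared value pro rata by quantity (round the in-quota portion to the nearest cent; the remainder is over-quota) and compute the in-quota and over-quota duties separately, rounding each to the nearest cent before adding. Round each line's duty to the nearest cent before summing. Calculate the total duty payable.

£112,474.58

Line 1 (89.35, Zorador, 1,832 units, £341,118.40):
Base rate for 89.35 is £7.21/unit.
Origin Zorador qualifies under the Hesia–Zorador agreement and 89.35 is covered: preferential rate Free applies instead.
Duty = £341,118.40 × 0% = £0.00.
Line 2 (36.83, Junay, 3,341 kg, £494,267.54):
Base rate for 36.83 is 18% + £2.32/kg.
36.83 has an FTA preferential rate, but origin Junay is not Zorador; base rate stands.
Duty = £494,267.54 × 18% + 3,341 × £2.32 = £96,719.28.
Line 3 (66.40, Ravon, 1,195 units, £185,356.45):
Code 66.40 is under a tariff-rate quota (threshold 2,099 units). Quantity 1,195 units is within the quota, so the in-quota rate 8.5% applies to the full value.
Duty = £185,356.45 × 8.5% = £15,755.30.
Total = £0.00 + £96,719.28 + £15,755.30 = £112,474.58.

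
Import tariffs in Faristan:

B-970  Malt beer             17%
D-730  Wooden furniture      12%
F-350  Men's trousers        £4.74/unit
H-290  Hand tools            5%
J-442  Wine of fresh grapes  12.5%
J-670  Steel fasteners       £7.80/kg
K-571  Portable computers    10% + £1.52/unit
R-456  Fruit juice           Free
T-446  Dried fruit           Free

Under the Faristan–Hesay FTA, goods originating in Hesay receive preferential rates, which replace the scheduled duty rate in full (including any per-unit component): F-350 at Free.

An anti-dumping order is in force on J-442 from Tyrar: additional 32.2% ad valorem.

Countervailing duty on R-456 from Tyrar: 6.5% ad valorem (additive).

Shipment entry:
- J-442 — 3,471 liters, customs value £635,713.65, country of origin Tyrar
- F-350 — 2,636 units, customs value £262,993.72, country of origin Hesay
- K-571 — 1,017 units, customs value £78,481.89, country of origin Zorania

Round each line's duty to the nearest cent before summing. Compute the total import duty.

£293,558.03

Line 1 (J-442, Tyrar, 3,471 liters, £635,713.65):
Base rate for J-442 is 12.5%.
Additional duty on J-442 from Tyrar: +32.2%. Applied ad valorem rate: 12.5% + 32.2% = 44.7%.
Duty = £635,713.65 × 44.7% = £284,164.00.
Line 2 (F-350, Hesay, 2,636 units, £262,993.72):
Base rate for F-350 is £4.74/unit.
Origin Hesay qualifies under the Faristan–Hesay agreement and F-350 is covered: preferential rate Free applies instead.
Duty = £262,993.72 × 0% = £0.00.
Line 3 (K-571, Zorania, 1,017 units, £78,481.89):
Base rate for K-571 is 10% + £1.52/unit.
Duty = £78,481.89 × 10% + 1,017 × £1.52 = £9,394.03.
Total = £284,164.00 + £0.00 + £9,394.03 = £293,558.03.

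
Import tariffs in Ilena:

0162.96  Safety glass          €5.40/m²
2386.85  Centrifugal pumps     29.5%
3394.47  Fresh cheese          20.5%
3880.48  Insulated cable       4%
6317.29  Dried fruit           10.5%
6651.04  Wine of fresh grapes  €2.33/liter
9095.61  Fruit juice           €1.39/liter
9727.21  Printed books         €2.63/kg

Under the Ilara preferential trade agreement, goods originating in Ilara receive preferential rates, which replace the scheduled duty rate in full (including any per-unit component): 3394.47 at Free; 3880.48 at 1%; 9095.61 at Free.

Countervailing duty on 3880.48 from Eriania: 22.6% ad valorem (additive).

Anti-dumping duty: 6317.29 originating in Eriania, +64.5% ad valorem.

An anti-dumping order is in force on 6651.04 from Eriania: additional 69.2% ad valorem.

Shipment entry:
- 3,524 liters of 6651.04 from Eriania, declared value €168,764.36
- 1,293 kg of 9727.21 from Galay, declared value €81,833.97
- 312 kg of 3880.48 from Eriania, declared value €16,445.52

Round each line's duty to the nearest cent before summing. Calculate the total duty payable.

Line 1 (6651.04, Eriania, 3,524 liters, €168,764.36):
Base rate for 6651.04 is €2.33/liter.
Additional duty on 6651.04 from Eriania: +69.2% ad valorem. Applied ad valorem rate = 69.2%.
Duty = €168,764.36 × 69.2% + 3,524 × €2.33 = €124,995.86.
Line 2 (9727.21, Galay, 1,293 kg, €81,833.97):
Base rate for 9727.21 is €2.63/kg.
Duty = 1,293 × €2.63 = €3,400.59.
Line 3 (3880.48, Eriania, 312 kg, €16,445.52):
Base rate for 3880.48 is 4%.
3880.48 has an FTA preferential rate, but origin Eriania is not Ilara; base rate stands.
Additional duty on 3880.48 from Eriania: +22.6%. Applied ad valorem rate: 4% + 22.6% = 26.6%.
Duty = €16,445.52 × 26.6% = €4,374.51.
Total = €124,995.86 + €3,400.59 + €4,374.51 = €132,770.96.

€132,770.96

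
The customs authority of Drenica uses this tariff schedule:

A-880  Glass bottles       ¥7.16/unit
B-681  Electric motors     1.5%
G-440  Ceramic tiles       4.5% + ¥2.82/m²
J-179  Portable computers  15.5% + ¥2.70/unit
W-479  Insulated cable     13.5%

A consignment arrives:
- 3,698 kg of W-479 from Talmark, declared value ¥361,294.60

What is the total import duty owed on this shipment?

¥48,774.77

Line 1 (W-479, Talmark, 3,698 kg, ¥361,294.60):
Base rate for W-479 is 13.5%.
Duty = ¥361,294.60 × 13.5% = ¥48,774.77.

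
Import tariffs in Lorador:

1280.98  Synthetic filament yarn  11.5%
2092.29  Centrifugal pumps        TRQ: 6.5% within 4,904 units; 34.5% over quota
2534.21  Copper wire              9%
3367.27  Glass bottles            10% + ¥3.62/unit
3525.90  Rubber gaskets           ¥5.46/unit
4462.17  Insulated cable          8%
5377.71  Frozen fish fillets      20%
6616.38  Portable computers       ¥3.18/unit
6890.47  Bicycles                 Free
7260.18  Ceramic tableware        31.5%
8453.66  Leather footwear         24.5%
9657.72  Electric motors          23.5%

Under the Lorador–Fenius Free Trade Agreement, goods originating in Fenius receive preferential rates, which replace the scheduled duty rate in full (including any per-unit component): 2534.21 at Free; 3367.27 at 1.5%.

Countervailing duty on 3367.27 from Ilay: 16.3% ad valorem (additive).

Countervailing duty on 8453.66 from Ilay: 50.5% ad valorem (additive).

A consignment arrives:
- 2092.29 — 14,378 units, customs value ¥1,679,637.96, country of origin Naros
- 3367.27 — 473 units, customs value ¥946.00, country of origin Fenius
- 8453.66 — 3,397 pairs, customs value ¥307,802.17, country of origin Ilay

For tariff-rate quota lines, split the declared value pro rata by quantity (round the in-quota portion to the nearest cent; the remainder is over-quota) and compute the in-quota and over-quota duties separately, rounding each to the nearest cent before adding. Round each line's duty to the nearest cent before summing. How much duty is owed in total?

Line 1 (2092.29, Naros, 14,378 units, ¥1,679,637.96):
Code 2092.29 is under a tariff-rate quota (threshold 4,904 units). In-quota: 4,904 units at 6.5%; over-quota: 9,474 units at 34.5%.
Pro-rata value split: in-quota = ¥1,679,637.96 × 4,904/14,378 = ¥572,885.28; over-quota = ¥1,679,637.96 − ¥572,885.28 = ¥1,106,752.68.
In-quota duty = ¥572,885.28 × 6.5% = ¥37,237.54. Over-quota duty = ¥1,106,752.68 × 34.5% = ¥381,829.67.
Line duty = ¥37,237.54 + ¥381,829.67 = ¥419,067.21.
Line 2 (3367.27, Fenius, 473 units, ¥946.00):
Base rate for 3367.27 is 10% + ¥3.62/unit.
Origin Fenius qualifies under the Lorador–Fenius agreement and 3367.27 is covered: preferential rate 1.5% applies instead.
The additional-duty order on 3367.27 targets Ilay, not Fenius; it does not apply.
Duty = ¥946.00 × 1.5% = ¥14.19.
Line 3 (8453.66, Ilay, 3,397 pairs, ¥307,802.17):
Base rate for 8453.66 is 24.5%.
Additional duty on 8453.66 from Ilay: +50.5%. Applied ad valorem rate: 24.5% + 50.5% = 75%.
Duty = ¥307,802.17 × 75% = ¥230,851.63.
Total = ¥419,067.21 + ¥14.19 + ¥230,851.63 = ¥649,933.03.

¥649,933.03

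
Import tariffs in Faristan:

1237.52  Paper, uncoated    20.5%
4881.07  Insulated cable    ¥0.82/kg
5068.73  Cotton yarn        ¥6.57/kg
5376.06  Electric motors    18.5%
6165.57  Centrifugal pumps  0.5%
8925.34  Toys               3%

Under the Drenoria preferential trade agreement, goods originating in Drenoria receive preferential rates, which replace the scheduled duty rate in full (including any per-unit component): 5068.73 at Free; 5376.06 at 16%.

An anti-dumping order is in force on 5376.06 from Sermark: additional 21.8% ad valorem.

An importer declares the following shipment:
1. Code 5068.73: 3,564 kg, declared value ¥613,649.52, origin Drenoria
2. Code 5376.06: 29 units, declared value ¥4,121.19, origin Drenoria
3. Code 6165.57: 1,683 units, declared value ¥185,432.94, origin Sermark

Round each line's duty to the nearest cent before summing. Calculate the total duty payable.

¥1,586.55

Line 1 (5068.73, Drenoria, 3,564 kg, ¥613,649.52):
Base rate for 5068.73 is ¥6.57/kg.
Origin Drenoria qualifies under the Faristan–Drenoria agreement and 5068.73 is covered: preferential rate Free applies instead.
Duty = ¥613,649.52 × 0% = ¥0.00.
Line 2 (5376.06, Drenoria, 29 units, ¥4,121.19):
Base rate for 5376.06 is 18.5%.
Origin Drenoria qualifies under the Faristan–Drenoria agreement and 5376.06 is covered: preferential rate 16% applies instead.
The additional-duty order on 5376.06 targets Sermark, not Drenoria; it does not apply.
Duty = ¥4,121.19 × 16% = ¥659.39.
Line 3 (6165.57, Sermark, 1,683 units, ¥185,432.94):
Base rate for 6165.57 is 0.5%.
Duty = ¥185,432.94 × 0.5% = ¥927.16.
Total = ¥0.00 + ¥659.39 + ¥927.16 = ¥1,586.55.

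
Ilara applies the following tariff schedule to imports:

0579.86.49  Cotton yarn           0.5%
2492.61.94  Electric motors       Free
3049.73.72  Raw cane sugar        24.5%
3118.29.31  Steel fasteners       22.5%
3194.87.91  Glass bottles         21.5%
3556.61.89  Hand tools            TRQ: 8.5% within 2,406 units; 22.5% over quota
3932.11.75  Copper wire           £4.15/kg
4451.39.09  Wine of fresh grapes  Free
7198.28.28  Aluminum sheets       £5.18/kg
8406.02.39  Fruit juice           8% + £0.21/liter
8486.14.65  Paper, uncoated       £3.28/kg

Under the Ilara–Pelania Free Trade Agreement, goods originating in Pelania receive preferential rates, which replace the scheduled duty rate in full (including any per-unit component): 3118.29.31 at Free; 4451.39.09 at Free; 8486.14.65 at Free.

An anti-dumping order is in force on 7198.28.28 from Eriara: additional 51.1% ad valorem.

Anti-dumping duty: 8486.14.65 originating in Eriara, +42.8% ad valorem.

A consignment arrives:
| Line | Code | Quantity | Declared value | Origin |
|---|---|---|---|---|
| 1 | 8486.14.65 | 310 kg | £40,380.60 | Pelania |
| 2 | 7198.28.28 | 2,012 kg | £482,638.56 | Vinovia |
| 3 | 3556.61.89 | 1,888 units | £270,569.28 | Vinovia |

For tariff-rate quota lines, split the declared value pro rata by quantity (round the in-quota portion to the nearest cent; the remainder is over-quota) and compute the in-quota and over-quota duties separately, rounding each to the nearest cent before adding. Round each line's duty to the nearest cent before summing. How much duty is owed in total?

£33,420.55

Line 1 (8486.14.65, Pelania, 310 kg, £40,380.60):
Base rate for 8486.14.65 is £3.28/kg.
Origin Pelania qualifies under the Ilara–Pelania agreement and 8486.14.65 is covered: preferential rate Free applies instead.
The additional-duty order on 8486.14.65 targets Eriara, not Pelania; it does not apply.
Duty = £40,380.60 × 0% = £0.00.
Line 2 (7198.28.28, Vinovia, 2,012 kg, £482,638.56):
Base rate for 7198.28.28 is £5.18/kg.
The additional-duty order on 7198.28.28 targets Eriara, not Vinovia; it does not apply.
Duty = 2,012 × £5.18 = £10,422.16.
Line 3 (3556.61.89, Vinovia, 1,888 units, £270,569.28):
Code 3556.61.89 is under a tariff-rate quota (threshold 2,406 units). Quantity 1,888 units is within the quota, so the in-quota rate 8.5% applies to the full value.
Duty = £270,569.28 × 8.5% = £22,998.39.
Total = £0.00 + £10,422.16 + £22,998.39 = £33,420.55.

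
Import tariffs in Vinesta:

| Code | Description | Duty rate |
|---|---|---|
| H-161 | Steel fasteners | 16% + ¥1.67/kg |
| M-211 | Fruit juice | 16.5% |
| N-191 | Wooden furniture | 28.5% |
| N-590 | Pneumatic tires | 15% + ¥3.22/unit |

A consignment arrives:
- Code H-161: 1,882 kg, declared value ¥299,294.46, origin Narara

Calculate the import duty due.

Line 1 (H-161, Narara, 1,882 kg, ¥299,294.46):
Base rate for H-161 is 16% + ¥1.67/kg.
Duty = ¥299,294.46 × 16% + 1,882 × ¥1.67 = ¥51,030.05.

¥51,030.05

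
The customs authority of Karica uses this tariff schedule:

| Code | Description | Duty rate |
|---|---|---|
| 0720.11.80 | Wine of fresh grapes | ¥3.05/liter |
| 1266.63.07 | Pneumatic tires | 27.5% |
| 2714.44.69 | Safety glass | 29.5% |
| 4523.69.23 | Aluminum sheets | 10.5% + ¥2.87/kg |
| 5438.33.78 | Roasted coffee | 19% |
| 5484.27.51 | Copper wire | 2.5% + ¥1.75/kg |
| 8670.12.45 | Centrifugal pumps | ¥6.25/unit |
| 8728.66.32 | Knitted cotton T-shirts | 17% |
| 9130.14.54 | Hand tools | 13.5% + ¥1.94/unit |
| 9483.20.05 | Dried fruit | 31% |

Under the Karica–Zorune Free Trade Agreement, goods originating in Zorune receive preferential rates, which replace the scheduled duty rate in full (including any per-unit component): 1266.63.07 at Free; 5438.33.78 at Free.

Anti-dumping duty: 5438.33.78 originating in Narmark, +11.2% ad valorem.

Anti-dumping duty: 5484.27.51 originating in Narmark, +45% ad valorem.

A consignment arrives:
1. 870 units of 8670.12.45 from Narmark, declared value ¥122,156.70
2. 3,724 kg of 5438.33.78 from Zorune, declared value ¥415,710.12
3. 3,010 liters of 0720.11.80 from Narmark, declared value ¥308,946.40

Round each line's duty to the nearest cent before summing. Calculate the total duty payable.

¥14,618.00

Line 1 (8670.12.45, Narmark, 870 units, ¥122,156.70):
Base rate for 8670.12.45 is ¥6.25/unit.
Duty = 870 × ¥6.25 = ¥5,437.50.
Line 2 (5438.33.78, Zorune, 3,724 kg, ¥415,710.12):
Base rate for 5438.33.78 is 19%.
Origin Zorune qualifies under the Karica–Zorune agreement and 5438.33.78 is covered: preferential rate Free applies instead.
The additional-duty order on 5438.33.78 targets Narmark, not Zorune; it does not apply.
Duty = ¥415,710.12 × 0% = ¥0.00.
Line 3 (0720.11.80, Narmark, 3,010 liters, ¥308,946.40):
Base rate for 0720.11.80 is ¥3.05/liter.
Duty = 3,010 × ¥3.05 = ¥9,180.50.
Total = ¥5,437.50 + ¥0.00 + ¥9,180.50 = ¥14,618.00.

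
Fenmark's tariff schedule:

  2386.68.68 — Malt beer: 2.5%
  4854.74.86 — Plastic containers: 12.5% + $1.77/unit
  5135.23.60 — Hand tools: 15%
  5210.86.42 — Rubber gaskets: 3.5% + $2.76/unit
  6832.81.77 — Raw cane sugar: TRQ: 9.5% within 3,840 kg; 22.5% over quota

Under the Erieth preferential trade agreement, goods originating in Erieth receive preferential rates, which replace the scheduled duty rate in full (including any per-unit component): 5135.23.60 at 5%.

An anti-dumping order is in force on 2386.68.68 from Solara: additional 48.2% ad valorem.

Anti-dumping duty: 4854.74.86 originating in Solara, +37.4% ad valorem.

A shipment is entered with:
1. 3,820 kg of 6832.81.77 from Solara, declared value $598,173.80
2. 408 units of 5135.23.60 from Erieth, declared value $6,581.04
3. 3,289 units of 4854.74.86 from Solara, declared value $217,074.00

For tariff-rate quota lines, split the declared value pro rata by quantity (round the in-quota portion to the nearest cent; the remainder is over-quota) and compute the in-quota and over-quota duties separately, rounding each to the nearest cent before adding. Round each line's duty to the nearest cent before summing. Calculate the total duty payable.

$171,297.02

Line 1 (6832.81.77, Solara, 3,820 kg, $598,173.80):
Code 6832.81.77 is under a tariff-rate quota (threshold 3,840 kg). Quantity 3,820 kg is within the quota, so the in-quota rate 9.5% applies to the full value.
Duty = $598,173.80 × 9.5% = $56,826.51.
Line 2 (5135.23.60, Erieth, 408 units, $6,581.04):
Base rate for 5135.23.60 is 15%.
Origin Erieth qualifies under the Fenmark–Erieth agreement and 5135.23.60 is covered: preferential rate 5% applies instead.
Duty = $6,581.04 × 5% = $329.05.
Line 3 (4854.74.86, Solara, 3,289 units, $217,074.00):
Base rate for 4854.74.86 is 12.5% + $1.77/unit.
Additional duty on 4854.74.86 from Solara: +37.4%. Applied ad valorem rate: 12.5% + 37.4% = 49.9%.
Duty = $217,074.00 × 49.9% + 3,289 × $1.77 = $114,141.46.
Total = $56,826.51 + $329.05 + $114,141.46 = $171,297.02.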